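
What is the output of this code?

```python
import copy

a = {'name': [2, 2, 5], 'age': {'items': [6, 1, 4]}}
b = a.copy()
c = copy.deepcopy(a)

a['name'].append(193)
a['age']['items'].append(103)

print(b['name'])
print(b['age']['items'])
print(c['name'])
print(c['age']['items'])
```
[2, 2, 5, 193]
[6, 1, 4, 103]
[2, 2, 5]
[6, 1, 4]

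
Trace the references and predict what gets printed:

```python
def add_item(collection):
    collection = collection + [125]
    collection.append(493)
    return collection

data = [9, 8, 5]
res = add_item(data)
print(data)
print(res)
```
[9, 8, 5]
[9, 8, 5, 125, 493]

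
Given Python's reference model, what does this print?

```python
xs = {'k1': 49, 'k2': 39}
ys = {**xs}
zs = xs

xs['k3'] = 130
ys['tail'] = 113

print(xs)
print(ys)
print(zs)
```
{'k1': 49, 'k2': 39, 'k3': 130}
{'k1': 49, 'k2': 39, 'tail': 113}
{'k1': 49, 'k2': 39, 'k3': 130}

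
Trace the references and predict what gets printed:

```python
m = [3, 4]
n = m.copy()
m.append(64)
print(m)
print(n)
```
[3, 4, 64]
[3, 4]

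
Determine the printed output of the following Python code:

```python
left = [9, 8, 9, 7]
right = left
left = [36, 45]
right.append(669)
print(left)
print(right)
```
[36, 45]
[9, 8, 9, 7, 669]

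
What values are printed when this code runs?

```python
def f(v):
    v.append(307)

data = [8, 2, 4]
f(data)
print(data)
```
[8, 2, 4, 307]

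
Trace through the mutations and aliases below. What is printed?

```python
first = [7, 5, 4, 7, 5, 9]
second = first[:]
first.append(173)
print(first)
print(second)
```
[7, 5, 4, 7, 5, 9, 173]
[7, 5, 4, 7, 5, 9]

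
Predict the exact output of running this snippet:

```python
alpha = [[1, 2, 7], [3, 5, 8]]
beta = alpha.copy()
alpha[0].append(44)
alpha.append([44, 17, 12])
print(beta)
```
[[1, 2, 7, 44], [3, 5, 8]]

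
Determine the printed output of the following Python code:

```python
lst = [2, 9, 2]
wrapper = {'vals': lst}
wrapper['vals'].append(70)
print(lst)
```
[2, 9, 2, 70]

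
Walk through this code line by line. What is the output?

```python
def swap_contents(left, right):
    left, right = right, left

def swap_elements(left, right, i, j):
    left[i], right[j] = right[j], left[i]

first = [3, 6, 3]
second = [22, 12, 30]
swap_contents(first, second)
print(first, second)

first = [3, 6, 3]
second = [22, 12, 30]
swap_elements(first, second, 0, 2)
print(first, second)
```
[3, 6, 3] [22, 12, 30]
[30, 6, 3] [22, 12, 3]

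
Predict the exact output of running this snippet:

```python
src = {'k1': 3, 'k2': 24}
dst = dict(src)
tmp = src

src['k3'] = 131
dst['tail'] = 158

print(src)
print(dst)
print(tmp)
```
{'k1': 3, 'k2': 24, 'k3': 131}
{'k1': 3, 'k2': 24, 'tail': 158}
{'k1': 3, 'k2': 24, 'k3': 131}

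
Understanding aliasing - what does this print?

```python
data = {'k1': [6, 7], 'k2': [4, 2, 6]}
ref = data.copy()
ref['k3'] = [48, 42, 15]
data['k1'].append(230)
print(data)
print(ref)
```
{'k1': [6, 7, 230], 'k2': [4, 2, 6]}
{'k1': [6, 7, 230], 'k2': [4, 2, 6], 'k3': [48, 42, 15]}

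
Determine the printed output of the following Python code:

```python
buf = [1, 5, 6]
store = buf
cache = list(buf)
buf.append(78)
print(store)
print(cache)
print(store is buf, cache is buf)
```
[1, 5, 6, 78]
[1, 5, 6]
True False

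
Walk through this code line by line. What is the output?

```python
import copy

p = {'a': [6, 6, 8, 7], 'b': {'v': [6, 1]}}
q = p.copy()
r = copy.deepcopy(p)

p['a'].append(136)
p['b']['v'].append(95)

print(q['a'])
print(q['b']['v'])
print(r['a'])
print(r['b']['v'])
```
[6, 6, 8, 7, 136]
[6, 1, 95]
[6, 6, 8, 7]
[6, 1]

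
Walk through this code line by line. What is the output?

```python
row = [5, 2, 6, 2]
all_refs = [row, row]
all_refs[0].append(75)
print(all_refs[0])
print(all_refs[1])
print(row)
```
[5, 2, 6, 2, 75]
[5, 2, 6, 2, 75]
[5, 2, 6, 2, 75]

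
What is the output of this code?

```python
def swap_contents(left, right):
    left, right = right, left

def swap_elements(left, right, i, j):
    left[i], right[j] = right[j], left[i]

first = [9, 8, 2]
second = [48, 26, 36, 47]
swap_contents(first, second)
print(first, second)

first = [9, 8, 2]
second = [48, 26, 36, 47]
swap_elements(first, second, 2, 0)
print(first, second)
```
[9, 8, 2] [48, 26, 36, 47]
[9, 8, 48] [2, 26, 36, 47]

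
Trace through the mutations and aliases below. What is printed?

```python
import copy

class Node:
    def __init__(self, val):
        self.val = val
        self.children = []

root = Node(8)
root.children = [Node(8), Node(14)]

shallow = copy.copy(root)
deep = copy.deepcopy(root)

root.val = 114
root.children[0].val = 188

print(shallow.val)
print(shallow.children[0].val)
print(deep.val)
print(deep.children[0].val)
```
8
188
8
8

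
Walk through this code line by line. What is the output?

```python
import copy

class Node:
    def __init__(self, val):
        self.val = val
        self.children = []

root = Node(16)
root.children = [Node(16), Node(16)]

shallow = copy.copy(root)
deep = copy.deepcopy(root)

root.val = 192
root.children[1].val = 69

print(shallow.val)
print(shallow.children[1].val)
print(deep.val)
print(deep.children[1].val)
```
16
69
16
16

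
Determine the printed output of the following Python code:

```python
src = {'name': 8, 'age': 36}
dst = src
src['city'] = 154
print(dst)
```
{'name': 8, 'age': 36, 'city': 154}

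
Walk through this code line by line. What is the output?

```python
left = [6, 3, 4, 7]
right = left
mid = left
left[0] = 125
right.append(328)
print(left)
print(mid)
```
[125, 3, 4, 7, 328]
[125, 3, 4, 7, 328]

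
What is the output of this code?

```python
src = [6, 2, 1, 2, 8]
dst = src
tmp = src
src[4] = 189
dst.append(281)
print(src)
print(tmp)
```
[6, 2, 1, 2, 189, 281]
[6, 2, 1, 2, 189, 281]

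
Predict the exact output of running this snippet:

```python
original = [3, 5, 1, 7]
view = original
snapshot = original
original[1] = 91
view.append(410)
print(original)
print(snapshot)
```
[3, 91, 1, 7, 410]
[3, 91, 1, 7, 410]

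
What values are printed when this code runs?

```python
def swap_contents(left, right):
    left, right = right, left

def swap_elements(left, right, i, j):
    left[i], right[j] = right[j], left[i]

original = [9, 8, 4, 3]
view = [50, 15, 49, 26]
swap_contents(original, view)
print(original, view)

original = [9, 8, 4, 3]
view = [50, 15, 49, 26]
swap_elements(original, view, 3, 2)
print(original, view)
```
[9, 8, 4, 3] [50, 15, 49, 26]
[9, 8, 4, 49] [50, 15, 3, 26]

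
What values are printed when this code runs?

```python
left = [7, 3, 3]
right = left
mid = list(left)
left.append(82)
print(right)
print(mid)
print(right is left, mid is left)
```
[7, 3, 3, 82]
[7, 3, 3]
True False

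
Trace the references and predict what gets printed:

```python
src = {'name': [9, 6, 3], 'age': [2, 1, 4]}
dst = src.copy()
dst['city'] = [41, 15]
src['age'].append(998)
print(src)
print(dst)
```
{'name': [9, 6, 3], 'age': [2, 1, 4, 998]}
{'name': [9, 6, 3], 'age': [2, 1, 4, 998], 'city': [41, 15]}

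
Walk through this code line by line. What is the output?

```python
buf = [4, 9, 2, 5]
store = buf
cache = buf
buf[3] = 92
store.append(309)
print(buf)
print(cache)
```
[4, 9, 2, 92, 309]
[4, 9, 2, 92, 309]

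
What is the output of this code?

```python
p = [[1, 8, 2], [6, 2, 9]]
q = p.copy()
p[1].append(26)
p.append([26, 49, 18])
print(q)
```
[[1, 8, 2], [6, 2, 9, 26]]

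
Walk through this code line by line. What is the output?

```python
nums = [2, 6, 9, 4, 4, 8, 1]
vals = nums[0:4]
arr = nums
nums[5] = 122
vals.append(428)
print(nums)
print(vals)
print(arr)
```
[2, 6, 9, 4, 4, 122, 1]
[2, 6, 9, 4, 428]
[2, 6, 9, 4, 4, 122, 1]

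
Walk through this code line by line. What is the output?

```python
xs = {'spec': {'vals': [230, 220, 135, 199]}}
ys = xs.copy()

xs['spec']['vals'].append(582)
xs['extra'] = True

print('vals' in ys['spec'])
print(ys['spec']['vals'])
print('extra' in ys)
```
True
[230, 220, 135, 199, 582]
False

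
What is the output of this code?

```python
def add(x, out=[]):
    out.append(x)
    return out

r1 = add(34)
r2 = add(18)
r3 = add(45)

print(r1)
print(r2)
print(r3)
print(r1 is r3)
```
[34, 18, 45]
[34, 18, 45]
[34, 18, 45]
True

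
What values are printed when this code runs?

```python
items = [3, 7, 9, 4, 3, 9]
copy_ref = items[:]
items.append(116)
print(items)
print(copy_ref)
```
[3, 7, 9, 4, 3, 9, 116]
[3, 7, 9, 4, 3, 9]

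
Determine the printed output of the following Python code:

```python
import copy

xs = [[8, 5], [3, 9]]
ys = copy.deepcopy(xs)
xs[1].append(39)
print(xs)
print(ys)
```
[[8, 5], [3, 9, 39]]
[[8, 5], [3, 9]]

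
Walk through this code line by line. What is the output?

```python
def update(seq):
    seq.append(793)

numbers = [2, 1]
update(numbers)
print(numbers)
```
[2, 1, 793]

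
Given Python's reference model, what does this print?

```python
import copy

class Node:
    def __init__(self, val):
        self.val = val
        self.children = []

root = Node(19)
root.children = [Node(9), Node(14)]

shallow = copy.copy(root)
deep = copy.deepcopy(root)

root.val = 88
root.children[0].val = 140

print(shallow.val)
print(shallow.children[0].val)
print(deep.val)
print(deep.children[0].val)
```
19
140
19
9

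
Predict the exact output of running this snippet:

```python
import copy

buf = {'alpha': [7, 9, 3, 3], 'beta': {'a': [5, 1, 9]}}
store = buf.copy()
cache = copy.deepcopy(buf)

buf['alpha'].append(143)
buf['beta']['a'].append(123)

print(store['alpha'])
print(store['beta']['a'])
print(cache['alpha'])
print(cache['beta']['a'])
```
[7, 9, 3, 3, 143]
[5, 1, 9, 123]
[7, 9, 3, 3]
[5, 1, 9]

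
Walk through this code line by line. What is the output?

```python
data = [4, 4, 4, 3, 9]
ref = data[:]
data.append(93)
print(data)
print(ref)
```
[4, 4, 4, 3, 9, 93]
[4, 4, 4, 3, 9]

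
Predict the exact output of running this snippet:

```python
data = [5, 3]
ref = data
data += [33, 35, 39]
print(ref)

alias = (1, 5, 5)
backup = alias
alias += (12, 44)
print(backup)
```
[5, 3, 33, 35, 39]
(1, 5, 5)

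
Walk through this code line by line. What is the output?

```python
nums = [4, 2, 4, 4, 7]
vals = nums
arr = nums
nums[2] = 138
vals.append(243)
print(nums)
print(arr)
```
[4, 2, 138, 4, 7, 243]
[4, 2, 138, 4, 7, 243]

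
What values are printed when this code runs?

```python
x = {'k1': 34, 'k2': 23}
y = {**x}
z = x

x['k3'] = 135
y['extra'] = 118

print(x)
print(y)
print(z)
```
{'k1': 34, 'k2': 23, 'k3': 135}
{'k1': 34, 'k2': 23, 'extra': 118}
{'k1': 34, 'k2': 23, 'k3': 135}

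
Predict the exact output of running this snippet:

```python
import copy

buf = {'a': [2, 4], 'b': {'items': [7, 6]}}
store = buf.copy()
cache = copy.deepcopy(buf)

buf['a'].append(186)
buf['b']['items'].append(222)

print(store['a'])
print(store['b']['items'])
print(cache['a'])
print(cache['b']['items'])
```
[2, 4, 186]
[7, 6, 222]
[2, 4]
[7, 6]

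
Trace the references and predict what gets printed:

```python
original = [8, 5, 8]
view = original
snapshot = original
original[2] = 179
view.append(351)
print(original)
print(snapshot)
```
[8, 5, 179, 351]
[8, 5, 179, 351]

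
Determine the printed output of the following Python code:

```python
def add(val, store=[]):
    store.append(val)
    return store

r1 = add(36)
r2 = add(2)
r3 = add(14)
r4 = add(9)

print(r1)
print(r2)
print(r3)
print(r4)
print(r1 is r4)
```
[36, 2, 14, 9]
[36, 2, 14, 9]
[36, 2, 14, 9]
[36, 2, 14, 9]
True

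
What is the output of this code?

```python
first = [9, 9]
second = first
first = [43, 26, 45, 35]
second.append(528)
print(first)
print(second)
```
[43, 26, 45, 35]
[9, 9, 528]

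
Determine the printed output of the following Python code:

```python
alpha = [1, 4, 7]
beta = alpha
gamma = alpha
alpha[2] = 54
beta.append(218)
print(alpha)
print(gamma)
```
[1, 4, 54, 218]
[1, 4, 54, 218]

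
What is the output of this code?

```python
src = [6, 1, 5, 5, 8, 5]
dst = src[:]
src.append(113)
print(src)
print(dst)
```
[6, 1, 5, 5, 8, 5, 113]
[6, 1, 5, 5, 8, 5]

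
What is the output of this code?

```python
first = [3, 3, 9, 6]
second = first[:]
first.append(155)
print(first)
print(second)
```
[3, 3, 9, 6, 155]
[3, 3, 9, 6]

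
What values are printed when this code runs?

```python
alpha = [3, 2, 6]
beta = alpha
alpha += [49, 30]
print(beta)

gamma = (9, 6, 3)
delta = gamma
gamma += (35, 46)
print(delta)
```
[3, 2, 6, 49, 30]
(9, 6, 3)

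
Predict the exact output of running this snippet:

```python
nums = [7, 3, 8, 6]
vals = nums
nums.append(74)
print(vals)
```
[7, 3, 8, 6, 74]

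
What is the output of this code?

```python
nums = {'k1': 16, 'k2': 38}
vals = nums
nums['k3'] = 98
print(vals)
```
{'k1': 16, 'k2': 38, 'k3': 98}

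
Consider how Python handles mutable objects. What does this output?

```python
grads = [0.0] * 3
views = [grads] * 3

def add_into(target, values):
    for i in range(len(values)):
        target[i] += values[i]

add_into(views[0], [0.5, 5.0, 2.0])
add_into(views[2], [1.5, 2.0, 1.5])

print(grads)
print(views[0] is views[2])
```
[2.0, 7.0, 3.5]
True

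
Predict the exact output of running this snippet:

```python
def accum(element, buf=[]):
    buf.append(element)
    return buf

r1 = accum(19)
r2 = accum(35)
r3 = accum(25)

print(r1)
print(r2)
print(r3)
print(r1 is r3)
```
[19, 35, 25]
[19, 35, 25]
[19, 35, 25]
True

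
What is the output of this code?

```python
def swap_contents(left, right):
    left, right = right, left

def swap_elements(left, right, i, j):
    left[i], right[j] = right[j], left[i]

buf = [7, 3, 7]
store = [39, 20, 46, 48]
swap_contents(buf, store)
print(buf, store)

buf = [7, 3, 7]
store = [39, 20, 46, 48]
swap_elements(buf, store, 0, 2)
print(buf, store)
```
[7, 3, 7] [39, 20, 46, 48]
[46, 3, 7] [39, 20, 7, 48]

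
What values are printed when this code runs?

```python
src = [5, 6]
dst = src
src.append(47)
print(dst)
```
[5, 6, 47]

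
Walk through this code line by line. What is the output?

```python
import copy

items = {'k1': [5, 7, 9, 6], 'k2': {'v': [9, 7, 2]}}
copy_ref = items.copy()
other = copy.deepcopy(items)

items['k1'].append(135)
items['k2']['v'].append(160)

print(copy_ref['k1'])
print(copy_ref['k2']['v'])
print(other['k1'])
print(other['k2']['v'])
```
[5, 7, 9, 6, 135]
[9, 7, 2, 160]
[5, 7, 9, 6]
[9, 7, 2]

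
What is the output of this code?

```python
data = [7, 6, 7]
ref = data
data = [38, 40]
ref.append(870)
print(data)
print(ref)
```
[38, 40]
[7, 6, 7, 870]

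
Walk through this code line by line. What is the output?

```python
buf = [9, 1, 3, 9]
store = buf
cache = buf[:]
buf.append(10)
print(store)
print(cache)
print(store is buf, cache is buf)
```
[9, 1, 3, 9, 10]
[9, 1, 3, 9]
True False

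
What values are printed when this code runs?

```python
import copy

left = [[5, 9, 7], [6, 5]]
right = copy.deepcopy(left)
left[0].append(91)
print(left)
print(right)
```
[[5, 9, 7, 91], [6, 5]]
[[5, 9, 7], [6, 5]]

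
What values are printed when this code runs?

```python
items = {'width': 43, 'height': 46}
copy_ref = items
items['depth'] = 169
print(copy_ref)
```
{'width': 43, 'height': 46, 'depth': 169}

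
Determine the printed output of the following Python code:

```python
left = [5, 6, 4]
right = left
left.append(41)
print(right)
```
[5, 6, 4, 41]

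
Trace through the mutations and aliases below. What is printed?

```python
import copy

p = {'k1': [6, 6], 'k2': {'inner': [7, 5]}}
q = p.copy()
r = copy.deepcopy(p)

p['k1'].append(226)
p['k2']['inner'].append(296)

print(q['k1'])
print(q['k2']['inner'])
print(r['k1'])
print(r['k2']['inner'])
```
[6, 6, 226]
[7, 5, 296]
[6, 6]
[7, 5]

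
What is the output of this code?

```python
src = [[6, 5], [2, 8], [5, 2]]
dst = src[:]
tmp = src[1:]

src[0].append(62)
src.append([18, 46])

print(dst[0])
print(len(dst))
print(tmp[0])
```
[6, 5, 62]
3
[2, 8]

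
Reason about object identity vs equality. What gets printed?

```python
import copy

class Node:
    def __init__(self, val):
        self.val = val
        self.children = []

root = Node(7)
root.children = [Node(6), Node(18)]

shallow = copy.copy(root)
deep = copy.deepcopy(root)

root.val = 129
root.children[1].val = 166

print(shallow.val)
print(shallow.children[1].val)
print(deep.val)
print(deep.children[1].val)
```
7
166
7
18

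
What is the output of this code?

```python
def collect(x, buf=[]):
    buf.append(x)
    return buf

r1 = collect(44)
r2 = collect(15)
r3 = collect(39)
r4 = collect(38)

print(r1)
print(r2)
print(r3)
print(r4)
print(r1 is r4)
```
[44, 15, 39, 38]
[44, 15, 39, 38]
[44, 15, 39, 38]
[44, 15, 39, 38]
True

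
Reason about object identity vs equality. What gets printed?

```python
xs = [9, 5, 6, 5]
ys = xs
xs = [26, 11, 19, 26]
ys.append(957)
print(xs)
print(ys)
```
[26, 11, 19, 26]
[9, 5, 6, 5, 957]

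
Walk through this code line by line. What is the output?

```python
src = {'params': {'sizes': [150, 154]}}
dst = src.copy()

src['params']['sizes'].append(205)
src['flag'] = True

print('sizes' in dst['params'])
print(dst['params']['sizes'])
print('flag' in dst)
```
True
[150, 154, 205]
False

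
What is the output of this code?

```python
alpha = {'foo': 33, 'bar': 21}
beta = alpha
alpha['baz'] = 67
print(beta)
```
{'foo': 33, 'bar': 21, 'baz': 67}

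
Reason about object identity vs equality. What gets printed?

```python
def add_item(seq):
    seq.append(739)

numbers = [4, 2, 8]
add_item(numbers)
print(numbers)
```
[4, 2, 8, 739]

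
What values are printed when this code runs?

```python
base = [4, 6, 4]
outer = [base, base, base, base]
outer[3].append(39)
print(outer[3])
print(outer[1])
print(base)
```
[4, 6, 4, 39]
[4, 6, 4, 39]
[4, 6, 4, 39]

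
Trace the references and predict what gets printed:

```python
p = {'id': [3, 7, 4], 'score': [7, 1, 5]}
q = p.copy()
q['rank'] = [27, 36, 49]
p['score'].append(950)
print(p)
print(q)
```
{'id': [3, 7, 4], 'score': [7, 1, 5, 950]}
{'id': [3, 7, 4], 'score': [7, 1, 5, 950], 'rank': [27, 36, 49]}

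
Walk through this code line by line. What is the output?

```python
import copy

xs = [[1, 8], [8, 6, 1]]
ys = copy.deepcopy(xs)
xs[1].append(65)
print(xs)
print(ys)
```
[[1, 8], [8, 6, 1, 65]]
[[1, 8], [8, 6, 1]]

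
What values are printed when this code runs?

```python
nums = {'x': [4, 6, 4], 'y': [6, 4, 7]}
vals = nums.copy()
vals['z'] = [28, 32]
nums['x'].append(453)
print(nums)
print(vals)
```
{'x': [4, 6, 4, 453], 'y': [6, 4, 7]}
{'x': [4, 6, 4, 453], 'y': [6, 4, 7], 'z': [28, 32]}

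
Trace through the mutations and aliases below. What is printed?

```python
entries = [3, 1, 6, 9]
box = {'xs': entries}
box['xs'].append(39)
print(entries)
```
[3, 1, 6, 9, 39]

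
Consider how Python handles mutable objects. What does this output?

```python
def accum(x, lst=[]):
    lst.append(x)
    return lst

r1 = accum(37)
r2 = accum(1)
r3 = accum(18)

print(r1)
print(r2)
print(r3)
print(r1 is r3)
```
[37, 1, 18]
[37, 1, 18]
[37, 1, 18]
True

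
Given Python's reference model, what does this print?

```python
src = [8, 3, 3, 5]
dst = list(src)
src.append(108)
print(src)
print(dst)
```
[8, 3, 3, 5, 108]
[8, 3, 3, 5]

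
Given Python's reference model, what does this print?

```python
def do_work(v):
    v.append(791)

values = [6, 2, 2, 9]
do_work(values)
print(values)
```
[6, 2, 2, 9, 791]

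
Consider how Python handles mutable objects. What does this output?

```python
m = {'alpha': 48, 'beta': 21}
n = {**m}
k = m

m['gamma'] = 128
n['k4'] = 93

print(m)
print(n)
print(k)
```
{'alpha': 48, 'beta': 21, 'gamma': 128}
{'alpha': 48, 'beta': 21, 'k4': 93}
{'alpha': 48, 'beta': 21, 'gamma': 128}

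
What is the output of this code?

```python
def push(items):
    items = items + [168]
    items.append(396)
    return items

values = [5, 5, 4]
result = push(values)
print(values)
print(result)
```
[5, 5, 4]
[5, 5, 4, 168, 396]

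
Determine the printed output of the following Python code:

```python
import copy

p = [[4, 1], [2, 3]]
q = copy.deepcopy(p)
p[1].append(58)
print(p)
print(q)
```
[[4, 1], [2, 3, 58]]
[[4, 1], [2, 3]]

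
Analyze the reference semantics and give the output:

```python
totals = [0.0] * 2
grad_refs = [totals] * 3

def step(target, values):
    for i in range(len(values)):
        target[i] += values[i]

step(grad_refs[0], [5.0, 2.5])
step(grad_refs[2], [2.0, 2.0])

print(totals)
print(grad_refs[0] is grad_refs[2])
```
[7.0, 4.5]
True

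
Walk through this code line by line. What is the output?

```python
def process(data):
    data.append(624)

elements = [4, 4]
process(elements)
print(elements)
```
[4, 4, 624]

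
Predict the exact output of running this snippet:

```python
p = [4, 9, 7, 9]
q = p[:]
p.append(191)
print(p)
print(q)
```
[4, 9, 7, 9, 191]
[4, 9, 7, 9]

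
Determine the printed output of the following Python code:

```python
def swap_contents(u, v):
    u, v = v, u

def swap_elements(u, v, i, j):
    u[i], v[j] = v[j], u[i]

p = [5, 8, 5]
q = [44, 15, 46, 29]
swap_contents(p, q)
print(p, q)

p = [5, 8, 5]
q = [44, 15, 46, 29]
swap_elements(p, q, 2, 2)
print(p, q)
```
[5, 8, 5] [44, 15, 46, 29]
[5, 8, 46] [44, 15, 5, 29]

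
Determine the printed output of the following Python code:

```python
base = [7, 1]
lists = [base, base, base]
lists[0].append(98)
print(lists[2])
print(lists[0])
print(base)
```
[7, 1, 98]
[7, 1, 98]
[7, 1, 98]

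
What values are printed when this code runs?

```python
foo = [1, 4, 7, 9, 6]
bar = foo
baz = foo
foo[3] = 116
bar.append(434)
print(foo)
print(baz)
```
[1, 4, 7, 116, 6, 434]
[1, 4, 7, 116, 6, 434]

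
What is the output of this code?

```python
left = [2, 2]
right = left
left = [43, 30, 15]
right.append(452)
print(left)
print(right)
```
[43, 30, 15]
[2, 2, 452]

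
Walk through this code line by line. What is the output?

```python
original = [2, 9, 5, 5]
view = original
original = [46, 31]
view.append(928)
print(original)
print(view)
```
[46, 31]
[2, 9, 5, 5, 928]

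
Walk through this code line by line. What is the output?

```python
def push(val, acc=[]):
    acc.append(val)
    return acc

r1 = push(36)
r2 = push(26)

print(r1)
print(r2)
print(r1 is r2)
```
[36, 26]
[36, 26]
True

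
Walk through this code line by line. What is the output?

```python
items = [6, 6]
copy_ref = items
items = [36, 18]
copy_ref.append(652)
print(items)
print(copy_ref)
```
[36, 18]
[6, 6, 652]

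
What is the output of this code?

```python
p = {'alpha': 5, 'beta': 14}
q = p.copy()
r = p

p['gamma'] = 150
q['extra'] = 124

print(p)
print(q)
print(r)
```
{'alpha': 5, 'beta': 14, 'gamma': 150}
{'alpha': 5, 'beta': 14, 'extra': 124}
{'alpha': 5, 'beta': 14, 'gamma': 150}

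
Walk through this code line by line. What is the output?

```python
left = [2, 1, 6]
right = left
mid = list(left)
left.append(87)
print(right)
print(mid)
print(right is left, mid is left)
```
[2, 1, 6, 87]
[2, 1, 6]
True False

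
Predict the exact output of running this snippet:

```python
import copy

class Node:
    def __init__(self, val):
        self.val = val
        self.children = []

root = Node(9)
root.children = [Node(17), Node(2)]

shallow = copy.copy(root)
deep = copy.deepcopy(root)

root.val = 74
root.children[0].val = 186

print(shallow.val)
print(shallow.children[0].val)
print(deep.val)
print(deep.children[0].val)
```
9
186
9
17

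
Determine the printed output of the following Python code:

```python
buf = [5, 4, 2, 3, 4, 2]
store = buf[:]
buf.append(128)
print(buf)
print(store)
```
[5, 4, 2, 3, 4, 2, 128]
[5, 4, 2, 3, 4, 2]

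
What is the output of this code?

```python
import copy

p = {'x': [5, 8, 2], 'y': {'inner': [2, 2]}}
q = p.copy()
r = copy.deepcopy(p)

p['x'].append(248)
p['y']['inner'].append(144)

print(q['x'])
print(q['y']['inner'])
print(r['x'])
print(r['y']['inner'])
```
[5, 8, 2, 248]
[2, 2, 144]
[5, 8, 2]
[2, 2]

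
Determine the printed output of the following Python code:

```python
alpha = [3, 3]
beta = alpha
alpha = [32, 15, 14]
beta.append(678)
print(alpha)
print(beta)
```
[32, 15, 14]
[3, 3, 678]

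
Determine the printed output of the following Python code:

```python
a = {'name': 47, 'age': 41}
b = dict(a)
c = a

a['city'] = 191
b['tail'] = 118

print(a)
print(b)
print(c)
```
{'name': 47, 'age': 41, 'city': 191}
{'name': 47, 'age': 41, 'tail': 118}
{'name': 47, 'age': 41, 'city': 191}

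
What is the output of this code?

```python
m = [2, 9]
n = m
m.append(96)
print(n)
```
[2, 9, 96]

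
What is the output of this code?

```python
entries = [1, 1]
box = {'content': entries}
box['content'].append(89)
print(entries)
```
[1, 1, 89]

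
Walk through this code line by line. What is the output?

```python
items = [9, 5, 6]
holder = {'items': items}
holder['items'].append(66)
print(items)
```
[9, 5, 6, 66]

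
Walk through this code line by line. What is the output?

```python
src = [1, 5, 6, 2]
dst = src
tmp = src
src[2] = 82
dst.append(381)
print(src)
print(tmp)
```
[1, 5, 82, 2, 381]
[1, 5, 82, 2, 381]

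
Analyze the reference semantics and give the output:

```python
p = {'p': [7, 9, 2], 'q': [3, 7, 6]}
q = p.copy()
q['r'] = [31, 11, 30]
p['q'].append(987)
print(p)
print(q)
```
{'p': [7, 9, 2], 'q': [3, 7, 6, 987]}
{'p': [7, 9, 2], 'q': [3, 7, 6, 987], 'r': [31, 11, 30]}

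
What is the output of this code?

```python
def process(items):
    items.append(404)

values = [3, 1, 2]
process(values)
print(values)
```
[3, 1, 2, 404]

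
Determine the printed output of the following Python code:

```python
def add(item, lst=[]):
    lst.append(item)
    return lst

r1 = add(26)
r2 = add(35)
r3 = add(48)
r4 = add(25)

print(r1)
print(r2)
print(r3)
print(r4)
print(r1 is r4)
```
[26, 35, 48, 25]
[26, 35, 48, 25]
[26, 35, 48, 25]
[26, 35, 48, 25]
True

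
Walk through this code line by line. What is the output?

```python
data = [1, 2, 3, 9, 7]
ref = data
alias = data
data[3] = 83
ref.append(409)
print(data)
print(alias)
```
[1, 2, 3, 83, 7, 409]
[1, 2, 3, 83, 7, 409]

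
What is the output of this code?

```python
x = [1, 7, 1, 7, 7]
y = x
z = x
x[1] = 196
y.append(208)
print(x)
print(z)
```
[1, 196, 1, 7, 7, 208]
[1, 196, 1, 7, 7, 208]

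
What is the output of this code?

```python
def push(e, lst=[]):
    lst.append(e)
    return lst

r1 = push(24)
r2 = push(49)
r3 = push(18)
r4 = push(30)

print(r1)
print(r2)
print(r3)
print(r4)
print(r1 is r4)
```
[24, 49, 18, 30]
[24, 49, 18, 30]
[24, 49, 18, 30]
[24, 49, 18, 30]
True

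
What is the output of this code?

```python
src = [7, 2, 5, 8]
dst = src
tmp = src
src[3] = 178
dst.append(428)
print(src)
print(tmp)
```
[7, 2, 5, 178, 428]
[7, 2, 5, 178, 428]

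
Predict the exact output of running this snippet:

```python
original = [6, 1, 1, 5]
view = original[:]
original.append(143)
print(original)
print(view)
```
[6, 1, 1, 5, 143]
[6, 1, 1, 5]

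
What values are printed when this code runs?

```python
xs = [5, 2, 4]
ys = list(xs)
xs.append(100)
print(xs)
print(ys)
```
[5, 2, 4, 100]
[5, 2, 4]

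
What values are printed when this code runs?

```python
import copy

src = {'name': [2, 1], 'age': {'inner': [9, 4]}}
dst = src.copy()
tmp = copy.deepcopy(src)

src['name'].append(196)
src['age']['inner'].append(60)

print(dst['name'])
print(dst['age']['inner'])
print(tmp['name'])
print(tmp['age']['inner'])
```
[2, 1, 196]
[9, 4, 60]
[2, 1]
[9, 4]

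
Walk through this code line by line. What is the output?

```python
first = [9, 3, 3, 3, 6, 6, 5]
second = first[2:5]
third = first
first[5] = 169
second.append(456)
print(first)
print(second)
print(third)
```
[9, 3, 3, 3, 6, 169, 5]
[3, 3, 6, 456]
[9, 3, 3, 3, 6, 169, 5]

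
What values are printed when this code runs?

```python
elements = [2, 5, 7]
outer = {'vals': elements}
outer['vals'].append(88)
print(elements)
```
[2, 5, 7, 88]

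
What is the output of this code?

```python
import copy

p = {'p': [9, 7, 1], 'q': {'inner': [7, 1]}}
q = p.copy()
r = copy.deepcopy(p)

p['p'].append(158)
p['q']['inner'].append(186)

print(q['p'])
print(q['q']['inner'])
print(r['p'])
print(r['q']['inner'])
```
[9, 7, 1, 158]
[7, 1, 186]
[9, 7, 1]
[7, 1]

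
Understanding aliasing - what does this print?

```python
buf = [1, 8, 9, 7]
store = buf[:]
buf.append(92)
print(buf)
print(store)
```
[1, 8, 9, 7, 92]
[1, 8, 9, 7]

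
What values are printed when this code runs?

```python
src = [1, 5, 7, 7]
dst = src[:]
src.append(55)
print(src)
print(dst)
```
[1, 5, 7, 7, 55]
[1, 5, 7, 7]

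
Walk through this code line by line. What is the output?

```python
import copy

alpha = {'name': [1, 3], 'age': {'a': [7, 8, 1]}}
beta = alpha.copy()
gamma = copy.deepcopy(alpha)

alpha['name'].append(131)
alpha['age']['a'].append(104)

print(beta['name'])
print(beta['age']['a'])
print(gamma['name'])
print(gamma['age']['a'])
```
[1, 3, 131]
[7, 8, 1, 104]
[1, 3]
[7, 8, 1]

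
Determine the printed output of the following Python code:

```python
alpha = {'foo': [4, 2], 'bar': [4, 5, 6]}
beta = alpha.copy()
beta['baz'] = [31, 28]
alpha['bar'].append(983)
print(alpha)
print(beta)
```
{'foo': [4, 2], 'bar': [4, 5, 6, 983]}
{'foo': [4, 2], 'bar': [4, 5, 6, 983], 'baz': [31, 28]}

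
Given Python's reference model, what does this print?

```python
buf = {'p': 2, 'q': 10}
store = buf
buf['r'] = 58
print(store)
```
{'p': 2, 'q': 10, 'r': 58}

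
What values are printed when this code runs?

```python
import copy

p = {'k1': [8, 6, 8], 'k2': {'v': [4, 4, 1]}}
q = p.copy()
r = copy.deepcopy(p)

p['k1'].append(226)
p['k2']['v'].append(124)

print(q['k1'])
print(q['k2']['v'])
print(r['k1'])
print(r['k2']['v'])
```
[8, 6, 8, 226]
[4, 4, 1, 124]
[8, 6, 8]
[4, 4, 1]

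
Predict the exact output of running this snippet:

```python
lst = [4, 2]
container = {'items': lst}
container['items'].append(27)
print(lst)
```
[4, 2, 27]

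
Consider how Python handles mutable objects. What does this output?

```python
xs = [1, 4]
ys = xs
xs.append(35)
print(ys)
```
[1, 4, 35]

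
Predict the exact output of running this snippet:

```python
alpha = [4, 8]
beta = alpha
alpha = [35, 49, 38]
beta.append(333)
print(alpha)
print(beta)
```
[35, 49, 38]
[4, 8, 333]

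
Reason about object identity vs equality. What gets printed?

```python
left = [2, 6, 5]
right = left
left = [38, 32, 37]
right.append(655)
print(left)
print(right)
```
[38, 32, 37]
[2, 6, 5, 655]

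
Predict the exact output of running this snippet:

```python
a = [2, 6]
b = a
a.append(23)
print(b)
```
[2, 6, 23]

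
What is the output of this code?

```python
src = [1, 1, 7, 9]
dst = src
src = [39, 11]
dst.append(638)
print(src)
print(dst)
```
[39, 11]
[1, 1, 7, 9, 638]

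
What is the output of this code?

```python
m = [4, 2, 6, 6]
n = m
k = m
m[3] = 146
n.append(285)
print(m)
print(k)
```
[4, 2, 6, 146, 285]
[4, 2, 6, 146, 285]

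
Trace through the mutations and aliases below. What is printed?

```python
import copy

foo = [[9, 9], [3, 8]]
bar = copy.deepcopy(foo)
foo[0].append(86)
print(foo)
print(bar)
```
[[9, 9, 86], [3, 8]]
[[9, 9], [3, 8]]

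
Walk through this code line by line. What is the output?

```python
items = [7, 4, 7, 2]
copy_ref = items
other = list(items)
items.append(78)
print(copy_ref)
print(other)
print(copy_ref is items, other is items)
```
[7, 4, 7, 2, 78]
[7, 4, 7, 2]
True False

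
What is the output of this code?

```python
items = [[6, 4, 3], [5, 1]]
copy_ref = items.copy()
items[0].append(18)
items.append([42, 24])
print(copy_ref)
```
[[6, 4, 3, 18], [5, 1]]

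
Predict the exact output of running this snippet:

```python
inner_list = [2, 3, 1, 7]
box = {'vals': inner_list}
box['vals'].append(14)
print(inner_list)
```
[2, 3, 1, 7, 14]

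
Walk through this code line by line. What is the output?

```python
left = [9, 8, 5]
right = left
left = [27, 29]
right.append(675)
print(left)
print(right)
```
[27, 29]
[9, 8, 5, 675]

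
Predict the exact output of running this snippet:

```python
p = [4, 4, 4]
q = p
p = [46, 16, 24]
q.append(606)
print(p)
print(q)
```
[46, 16, 24]
[4, 4, 4, 606]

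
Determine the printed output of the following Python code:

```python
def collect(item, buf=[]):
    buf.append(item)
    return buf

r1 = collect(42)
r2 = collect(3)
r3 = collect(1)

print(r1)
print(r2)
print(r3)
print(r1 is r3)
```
[42, 3, 1]
[42, 3, 1]
[42, 3, 1]
True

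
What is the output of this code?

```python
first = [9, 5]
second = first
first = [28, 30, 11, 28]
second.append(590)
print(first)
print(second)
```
[28, 30, 11, 28]
[9, 5, 590]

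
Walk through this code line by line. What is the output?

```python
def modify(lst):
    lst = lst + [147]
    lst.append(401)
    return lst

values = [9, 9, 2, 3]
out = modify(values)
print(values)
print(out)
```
[9, 9, 2, 3]
[9, 9, 2, 3, 147, 401]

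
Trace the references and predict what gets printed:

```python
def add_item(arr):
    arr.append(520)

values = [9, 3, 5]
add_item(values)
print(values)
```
[9, 3, 5, 520]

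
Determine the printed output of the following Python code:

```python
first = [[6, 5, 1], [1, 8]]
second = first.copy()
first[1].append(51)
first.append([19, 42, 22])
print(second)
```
[[6, 5, 1], [1, 8, 51]]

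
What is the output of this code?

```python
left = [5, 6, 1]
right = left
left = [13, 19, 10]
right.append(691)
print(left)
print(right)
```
[13, 19, 10]
[5, 6, 1, 691]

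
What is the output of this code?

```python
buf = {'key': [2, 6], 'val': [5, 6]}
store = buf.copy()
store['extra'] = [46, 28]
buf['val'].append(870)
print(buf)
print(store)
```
{'key': [2, 6], 'val': [5, 6, 870]}
{'key': [2, 6], 'val': [5, 6, 870], 'extra': [46, 28]}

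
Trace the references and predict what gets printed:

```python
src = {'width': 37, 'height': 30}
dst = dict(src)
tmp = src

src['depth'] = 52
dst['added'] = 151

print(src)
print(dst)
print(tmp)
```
{'width': 37, 'height': 30, 'depth': 52}
{'width': 37, 'height': 30, 'added': 151}
{'width': 37, 'height': 30, 'depth': 52}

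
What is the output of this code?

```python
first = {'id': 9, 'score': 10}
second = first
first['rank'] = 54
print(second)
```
{'id': 9, 'score': 10, 'rank': 54}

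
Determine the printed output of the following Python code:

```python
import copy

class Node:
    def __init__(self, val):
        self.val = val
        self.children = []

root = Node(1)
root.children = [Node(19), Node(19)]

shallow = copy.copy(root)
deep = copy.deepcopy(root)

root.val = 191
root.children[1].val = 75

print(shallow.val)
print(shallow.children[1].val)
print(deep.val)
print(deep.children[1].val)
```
1
75
1
19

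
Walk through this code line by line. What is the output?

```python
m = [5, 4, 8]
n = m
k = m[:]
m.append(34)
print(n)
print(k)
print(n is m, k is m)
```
[5, 4, 8, 34]
[5, 4, 8]
True False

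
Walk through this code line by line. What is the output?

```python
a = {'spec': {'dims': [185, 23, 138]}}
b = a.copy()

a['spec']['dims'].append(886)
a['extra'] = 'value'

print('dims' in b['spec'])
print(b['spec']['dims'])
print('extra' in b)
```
True
[185, 23, 138, 886]
False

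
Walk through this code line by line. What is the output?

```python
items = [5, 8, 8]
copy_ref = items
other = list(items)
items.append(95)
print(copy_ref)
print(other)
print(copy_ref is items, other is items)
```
[5, 8, 8, 95]
[5, 8, 8]
True False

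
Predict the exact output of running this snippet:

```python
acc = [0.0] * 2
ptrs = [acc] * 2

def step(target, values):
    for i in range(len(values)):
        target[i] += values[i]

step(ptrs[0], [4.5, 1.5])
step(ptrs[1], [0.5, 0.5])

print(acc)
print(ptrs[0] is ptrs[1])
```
[5.0, 2.0]
True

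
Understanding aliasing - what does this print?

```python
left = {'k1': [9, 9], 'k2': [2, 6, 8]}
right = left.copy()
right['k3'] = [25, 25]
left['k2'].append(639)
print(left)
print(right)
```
{'k1': [9, 9], 'k2': [2, 6, 8, 639]}
{'k1': [9, 9], 'k2': [2, 6, 8, 639], 'k3': [25, 25]}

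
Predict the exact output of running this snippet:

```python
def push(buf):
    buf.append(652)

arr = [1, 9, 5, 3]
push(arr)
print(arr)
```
[1, 9, 5, 3, 652]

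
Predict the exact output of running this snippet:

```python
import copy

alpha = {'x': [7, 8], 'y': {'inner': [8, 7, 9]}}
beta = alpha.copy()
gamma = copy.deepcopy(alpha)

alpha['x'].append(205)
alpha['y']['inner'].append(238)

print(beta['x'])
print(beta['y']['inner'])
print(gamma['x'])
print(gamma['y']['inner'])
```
[7, 8, 205]
[8, 7, 9, 238]
[7, 8]
[8, 7, 9]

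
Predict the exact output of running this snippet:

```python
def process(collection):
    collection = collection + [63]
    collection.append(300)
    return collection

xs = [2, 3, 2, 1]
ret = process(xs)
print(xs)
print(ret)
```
[2, 3, 2, 1]
[2, 3, 2, 1, 63, 300]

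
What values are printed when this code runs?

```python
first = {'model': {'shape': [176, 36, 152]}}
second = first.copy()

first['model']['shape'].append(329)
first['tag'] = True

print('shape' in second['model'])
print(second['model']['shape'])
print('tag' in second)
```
True
[176, 36, 152, 329]
False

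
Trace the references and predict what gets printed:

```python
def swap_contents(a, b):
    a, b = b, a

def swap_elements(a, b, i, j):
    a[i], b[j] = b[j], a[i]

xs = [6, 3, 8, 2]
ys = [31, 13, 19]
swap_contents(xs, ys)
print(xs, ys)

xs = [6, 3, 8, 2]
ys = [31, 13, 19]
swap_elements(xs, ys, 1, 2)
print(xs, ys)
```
[6, 3, 8, 2] [31, 13, 19]
[6, 19, 8, 2] [31, 13, 3]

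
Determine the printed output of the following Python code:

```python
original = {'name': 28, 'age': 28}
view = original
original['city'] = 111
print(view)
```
{'name': 28, 'age': 28, 'city': 111}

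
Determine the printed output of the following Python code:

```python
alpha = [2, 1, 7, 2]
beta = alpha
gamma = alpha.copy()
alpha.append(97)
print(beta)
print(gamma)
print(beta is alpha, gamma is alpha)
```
[2, 1, 7, 2, 97]
[2, 1, 7, 2]
True False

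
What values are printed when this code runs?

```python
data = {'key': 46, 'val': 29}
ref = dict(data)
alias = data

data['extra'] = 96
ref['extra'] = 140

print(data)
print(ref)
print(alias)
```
{'key': 46, 'val': 29, 'extra': 96}
{'key': 46, 'val': 29, 'extra': 140}
{'key': 46, 'val': 29, 'extra': 96}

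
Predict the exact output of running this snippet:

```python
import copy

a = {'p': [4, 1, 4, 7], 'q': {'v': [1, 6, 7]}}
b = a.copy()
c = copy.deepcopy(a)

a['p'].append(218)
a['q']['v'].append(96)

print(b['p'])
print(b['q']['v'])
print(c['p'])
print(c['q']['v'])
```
[4, 1, 4, 7, 218]
[1, 6, 7, 96]
[4, 1, 4, 7]
[1, 6, 7]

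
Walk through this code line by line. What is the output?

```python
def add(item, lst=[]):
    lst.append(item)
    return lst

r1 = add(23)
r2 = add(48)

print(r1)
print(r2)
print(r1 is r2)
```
[23, 48]
[23, 48]
True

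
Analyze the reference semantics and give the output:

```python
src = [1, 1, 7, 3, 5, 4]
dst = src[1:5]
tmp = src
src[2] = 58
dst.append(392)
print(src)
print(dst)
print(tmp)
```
[1, 1, 58, 3, 5, 4]
[1, 7, 3, 5, 392]
[1, 1, 58, 3, 5, 4]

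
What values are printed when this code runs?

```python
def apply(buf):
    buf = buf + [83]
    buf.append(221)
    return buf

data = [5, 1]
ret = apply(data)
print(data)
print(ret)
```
[5, 1]
[5, 1, 83, 221]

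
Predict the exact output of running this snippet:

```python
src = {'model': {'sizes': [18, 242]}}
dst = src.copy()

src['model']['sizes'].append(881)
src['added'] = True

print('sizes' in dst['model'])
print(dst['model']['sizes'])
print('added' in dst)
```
True
[18, 242, 881]
False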